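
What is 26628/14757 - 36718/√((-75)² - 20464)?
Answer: 8876/4919 + 3338*I*√14839/1349 ≈ 1.8044 + 301.42*I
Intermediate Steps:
26628/14757 - 36718/√((-75)² - 20464) = 26628*(1/14757) - 36718/√(5625 - 20464) = 8876/4919 - 36718*(-I*√14839/14839) = 8876/4919 - (-3338)*I*√14839/1349 = 8876/4919 + 3338*I*√14839/1349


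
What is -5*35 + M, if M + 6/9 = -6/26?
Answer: -6860/39 ≈ -175.90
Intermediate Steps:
M = -35/39 (M = -2/3 - 6/26 = -2/3 - 6*1/26 = -2/3 - 3/13 = -35/39 ≈ -0.89744)
-5*35 + M = -5*35 - 35/39 = -175 - 35/39 = -6860/39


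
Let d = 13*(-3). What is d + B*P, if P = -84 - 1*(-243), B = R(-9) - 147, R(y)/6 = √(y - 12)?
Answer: -23412 + 954*I*√21 ≈ -23412.0 + 4371.8*I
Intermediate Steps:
R(y) = 6*√(-12 + y) (R(y) = 6*√(y - 12) = 6*√(-12 + y))
B = -147 + 6*I*√21 (B = 6*√(-12 - 9) - 147 = 6*√(-21) - 147 = 6*(I*√21) - 147 = 6*I*√21 - 147 = -147 + 6*I*√21 ≈ -147.0 + 27.495*I)
P = 159 (P = -84 + 243 = 159)
d = -39
d + B*P = -39 + (-147 + 6*I*√21)*159 = -39 + (-23373 + 954*I*√21) = -23412 + 954*I*√21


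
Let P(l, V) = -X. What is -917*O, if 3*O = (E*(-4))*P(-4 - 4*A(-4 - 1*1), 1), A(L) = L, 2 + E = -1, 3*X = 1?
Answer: 3668/3 ≈ 1222.7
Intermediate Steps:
X = ⅓ (X = (⅓)*1 = ⅓ ≈ 0.33333)
E = -3 (E = -2 - 1 = -3)
P(l, V) = -⅓ (P(l, V) = -1*⅓ = -⅓)
O = -4/3 (O = (-3*(-4)*(-⅓))/3 = (12*(-⅓))/3 = (⅓)*(-4) = -4/3 ≈ -1.3333)
-917*O = -917*(-4/3) = 3668/3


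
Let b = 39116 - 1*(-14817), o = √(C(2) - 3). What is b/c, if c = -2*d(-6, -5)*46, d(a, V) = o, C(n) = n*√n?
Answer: 53933*I/(92*√(3 - 2*√2)) ≈ 1415.3*I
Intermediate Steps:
C(n) = n^(3/2)
o = √(-3 + 2*√2) (o = √(2^(3/2) - 3) = √(2*√2 - 3) = √(-3 + 2*√2) ≈ 0.41421*I)
d(a, V) = √(-3 + 2*√2)
b = 53933 (b = 39116 + 14817 = 53933)
c = -92*√(-3 + 2*√2) (c = -2*√(-3 + 2*√2)*46 = -92*√(-3 + 2*√2) ≈ -38.108*I)
b/c = 53933/((-92*I*√(3 - 2*√2))) = 53933*(I/(92*√(3 - 2*√2))) = 53933*I/(92*√(3 - 2*√2))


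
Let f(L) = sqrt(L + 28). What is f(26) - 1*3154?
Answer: -3154 + 3*sqrt(6) ≈ -3146.7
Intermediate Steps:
f(L) = sqrt(28 + L)
f(26) - 1*3154 = sqrt(28 + 26) - 1*3154 = sqrt(54) - 3154 = 3*sqrt(6) - 3154 = -3154 + 3*sqrt(6)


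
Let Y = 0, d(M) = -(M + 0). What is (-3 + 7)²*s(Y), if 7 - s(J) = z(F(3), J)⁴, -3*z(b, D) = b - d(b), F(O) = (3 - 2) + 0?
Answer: 8816/81 ≈ 108.84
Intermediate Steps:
d(M) = -M
F(O) = 1 (F(O) = 1 + 0 = 1)
z(b, D) = -2*b/3 (z(b, D) = -(b - (-1)*b)/3 = -(b + b)/3 = -2*b/3)
s(J) = 551/81 (s(J) = 7 - (-⅔*1)⁴ = 7 - (-⅔)⁴ = 7 - 1*16/81 = 7 - 16/81 = 551/81)
(-3 + 7)²*s(Y) = (-3 + 7)²*(551/81) = 4²*(551/81) = 16*(551/81) = 8816/81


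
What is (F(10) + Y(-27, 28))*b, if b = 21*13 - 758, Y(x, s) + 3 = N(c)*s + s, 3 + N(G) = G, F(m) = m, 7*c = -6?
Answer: 35405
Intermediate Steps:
c = -6/7 (c = (⅐)*(-6) = -6/7 ≈ -0.85714)
N(G) = -3 + G
Y(x, s) = -3 - 20*s/7 (Y(x, s) = -3 + ((-3 - 6/7)*s + s) = -3 + (-27*s/7 + s) = -3 - 20*s/7)
b = -485 (b = 273 - 758 = -485)
(F(10) + Y(-27, 28))*b = (10 + (-3 - 20/7*28))*(-485) = (10 + (-3 - 80))*(-485) = (10 - 83)*(-485) = -73*(-485) = 35405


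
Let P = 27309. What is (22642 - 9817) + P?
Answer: 40134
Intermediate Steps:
(22642 - 9817) + P = (22642 - 9817) + 27309 = 12825 + 27309 = 40134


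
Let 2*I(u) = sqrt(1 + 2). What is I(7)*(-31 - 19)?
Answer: -25*sqrt(3) ≈ -43.301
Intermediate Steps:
I(u) = sqrt(3)/2 (I(u) = sqrt(1 + 2)/2 = sqrt(3)/2)
I(7)*(-31 - 19) = (sqrt(3)/2)*(-31 - 19) = (sqrt(3)/2)*(-50) = -25*sqrt(3)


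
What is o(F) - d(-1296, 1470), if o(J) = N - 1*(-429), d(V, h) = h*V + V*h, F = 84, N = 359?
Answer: 3811028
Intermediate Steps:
d(V, h) = 2*V*h (d(V, h) = V*h + V*h = 2*V*h)
o(J) = 788 (o(J) = 359 - 1*(-429) = 359 + 429 = 788)
o(F) - d(-1296, 1470) = 788 - 2*(-1296)*1470 = 788 - 1*(-3810240) = 788 + 3810240 = 3811028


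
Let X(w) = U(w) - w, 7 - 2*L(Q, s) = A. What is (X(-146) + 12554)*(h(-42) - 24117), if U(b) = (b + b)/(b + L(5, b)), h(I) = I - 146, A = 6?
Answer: -89838182620/291 ≈ -3.0872e+8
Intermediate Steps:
L(Q, s) = 1/2 (L(Q, s) = 7/2 - 1/2*6 = 7/2 - 3 = 1/2)
h(I) = -146 + I
U(b) = 2*b/(1/2 + b) (U(b) = (b + b)/(b + 1/2) = (2*b)/(1/2 + b) = 2*b/(1/2 + b))
X(w) = -w + 4*w/(1 + 2*w) (X(w) = 4*w/(1 + 2*w) - w = -w + 4*w/(1 + 2*w))
(X(-146) + 12554)*(h(-42) - 24117) = (-146*(3 - 2*(-146))/(1 + 2*(-146)) + 12554)*((-146 - 42) - 24117) = (-146*(3 + 292)/(1 - 292) + 12554)*(-188 - 24117) = (-146*295/(-291) + 12554)*(-24305) = (-146*(-1/291)*295 + 12554)*(-24305) = (43070/291 + 12554)*(-24305) = (3696284/291)*(-24305) = -89838182620/291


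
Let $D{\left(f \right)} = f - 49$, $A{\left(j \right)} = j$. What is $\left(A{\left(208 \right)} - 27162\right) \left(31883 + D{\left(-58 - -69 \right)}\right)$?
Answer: $-858350130$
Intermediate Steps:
$D{\left(f \right)} = -49 + f$ ($D{\left(f \right)} = f - 49 = -49 + f$)
$\left(A{\left(208 \right)} - 27162\right) \left(31883 + D{\left(-58 - -69 \right)}\right) = \left(208 - 27162\right) \left(31883 - 38\right) = - 26954 \left(31883 + \left(-49 + \left(-58 + 69\right)\right)\right) = - 26954 \left(31883 + \left(-49 + 11\right)\right) = - 26954 \left(31883 - 38\right) = \left(-26954\right) 31845 = -858350130$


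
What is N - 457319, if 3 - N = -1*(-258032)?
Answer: -715348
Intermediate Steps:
N = -258029 (N = 3 - (-1)*(-258032) = 3 - 1*258032 = 3 - 258032 = -258029)
N - 457319 = -258029 - 457319 = -715348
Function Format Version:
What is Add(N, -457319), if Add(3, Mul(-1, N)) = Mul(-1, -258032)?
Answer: -715348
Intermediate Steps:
N = -258029 (N = Add(3, Mul(-1, Mul(-1, -258032))) = Add(3, Mul(-1, 258032)) = Add(3, -258032) = -258029)
Add(N, -457319) = Add(-258029, -457319) = -715348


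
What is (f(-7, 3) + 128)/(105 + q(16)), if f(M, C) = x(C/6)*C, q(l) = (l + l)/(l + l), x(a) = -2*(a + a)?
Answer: 61/53 ≈ 1.1509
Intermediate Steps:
x(a) = -4*a
q(l) = 1 (q(l) = (2*l)/((2*l)) = (2*l)*(1/(2*l)) = 1)
f(M, C) = -2*C²/3 (f(M, C) = (-4*C/6)*C = (-2*C/3)*C = -2*C²/3)
(f(-7, 3) + 128)/(105 + q(16)) = (-⅔*3² + 128)/(105 + 1) = (-⅔*9 + 128)/106 = (-6 + 128)*(1/106) = 122*(1/106) = 61/53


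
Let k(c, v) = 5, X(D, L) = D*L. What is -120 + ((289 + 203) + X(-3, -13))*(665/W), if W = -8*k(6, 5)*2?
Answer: -72543/16 ≈ -4533.9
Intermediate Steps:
W = -80 (W = -8*5*2 = -40*2 = -80)
-120 + ((289 + 203) + X(-3, -13))*(665/W) = -120 + ((289 + 203) - 3*(-13))*(665/(-80)) = -120 + (492 + 39)*(665*(-1/80)) = -120 + 531*(-133/16) = -120 - 70623/16 = -72543/16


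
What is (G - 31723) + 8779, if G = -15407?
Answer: -38351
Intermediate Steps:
(G - 31723) + 8779 = (-15407 - 31723) + 8779 = -47130 + 8779 = -38351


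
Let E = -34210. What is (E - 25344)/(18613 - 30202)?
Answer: 59554/11589 ≈ 5.1388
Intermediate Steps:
(E - 25344)/(18613 - 30202) = (-34210 - 25344)/(18613 - 30202) = -59554/(-11589) = -59554*(-1/11589) = 59554/11589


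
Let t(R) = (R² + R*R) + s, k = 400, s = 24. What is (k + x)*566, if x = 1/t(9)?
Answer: 21055483/93 ≈ 2.2640e+5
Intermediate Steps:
t(R) = 24 + 2*R² (t(R) = (R² + R*R) + 24 = (R² + R²) + 24 = 2*R² + 24 = 24 + 2*R²)
x = 1/186 (x = 1/(24 + 2*9²) = 1/(24 + 2*81) = 1/(24 + 162) = 1/186 ≈ 0.0053763)
(k + x)*566 = (400 + 1/186)*566 = (74401/186)*566 = 21055483/93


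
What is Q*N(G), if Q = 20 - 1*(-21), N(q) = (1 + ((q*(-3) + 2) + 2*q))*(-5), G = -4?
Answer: -1435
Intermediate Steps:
N(q) = -15 + 5*q (N(q) = (1 + ((-3*q + 2) + 2*q))*(-5) = (1 + ((2 - 3*q) + 2*q))*(-5) = (1 + (2 - q))*(-5) = (3 - q)*(-5) = -15 + 5*q)
Q = 41 (Q = 20 + 21 = 41)
Q*N(G) = 41*(-15 + 5*(-4)) = 41*(-15 - 20) = 41*(-35) = -1435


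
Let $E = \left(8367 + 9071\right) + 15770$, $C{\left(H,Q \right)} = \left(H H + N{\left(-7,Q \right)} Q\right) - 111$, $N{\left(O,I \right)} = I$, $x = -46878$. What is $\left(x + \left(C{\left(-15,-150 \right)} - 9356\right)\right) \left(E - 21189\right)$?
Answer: $-404078780$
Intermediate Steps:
$C{\left(H,Q \right)} = -111 + H^{2} + Q^{2}$ ($C{\left(H,Q \right)} = \left(H H + Q Q\right) - 111 = \left(H^{2} + Q^{2}\right) - 111 = -111 + H^{2} + Q^{2}$)
$E = 33208$ ($E = 17438 + 15770 = 33208$)
$\left(x + \left(C{\left(-15,-150 \right)} - 9356\right)\right) \left(E - 21189\right) = \left(-46878 + \left(\left(-111 + \left(-15\right)^{2} + \left(-150\right)^{2}\right) - 9356\right)\right) \left(33208 - 21189\right) = \left(-46878 + \left(\left(-111 + 225 + 22500\right) - 9356\right)\right) 12019 = \left(-46878 + \left(22614 - 9356\right)\right) 12019 = \left(-46878 + 13258\right) 12019 = \left(-33620\right) 12019 = -404078780$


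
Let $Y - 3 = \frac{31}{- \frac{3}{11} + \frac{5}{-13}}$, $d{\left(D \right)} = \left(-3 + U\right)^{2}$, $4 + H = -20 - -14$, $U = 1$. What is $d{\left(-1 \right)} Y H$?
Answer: $\frac{83020}{47} \approx 1766.4$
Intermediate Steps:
$H = -10$ ($H = -4 - 6 = -10$)
$d{\left(D \right)} = 4$ ($d{\left(D \right)} = \left(-3 + 1\right)^{2} = \left(-2\right)^{2} = 4$)
$Y = - \frac{4151}{94}$ ($Y = 3 + \frac{31}{- \frac{3}{11} + \frac{5}{-13}} = 3 + \frac{31}{\left(-3\right) \frac{1}{11} + 5 \left(- \frac{1}{13}\right)} = 3 + \frac{31}{- \frac{3}{11} - \frac{5}{13}} = 3 + \frac{31}{- \frac{94}{143}} = 3 + 31 \left(- \frac{143}{94}\right) = 3 - \frac{4433}{94} = - \frac{4151}{94} \approx -44.16$)
$d{\left(-1 \right)} Y H = 4 \left(- \frac{4151}{94}\right) \left(-10\right) = \left(- \frac{8302}{47}\right) \left(-10\right) = \frac{83020}{47}$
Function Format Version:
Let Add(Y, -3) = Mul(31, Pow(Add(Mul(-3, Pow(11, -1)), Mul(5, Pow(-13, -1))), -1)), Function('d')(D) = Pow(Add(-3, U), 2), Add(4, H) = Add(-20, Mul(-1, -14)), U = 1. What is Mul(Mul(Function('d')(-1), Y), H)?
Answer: Rational(83020, 47) ≈ 1766.4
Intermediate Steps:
H = -10 (H = Add(-4, Add(-20, Mul(-1, -14))) = Add(-4, Add(-20, 14)) = Add(-4, -6) = -10)
Function('d')(D) = 4 (Function('d')(D) = Pow(Add(-3, 1), 2) = Pow(-2, 2) = 4)
Y = Rational(-4151, 94) (Y = Add(3, Mul(31, Pow(Add(Mul(-3, Pow(11, -1)), Mul(5, Pow(-13, -1))), -1))) = Add(3, Mul(31, Pow(Add(Mul(-3, Rational(1, 11)), Mul(5, Rational(-1, 13))), -1))) = Add(3, Mul(31, Pow(Add(Rational(-3, 11), Rational(-5, 13)), -1))) = Add(3, Mul(31, Pow(Rational(-94, 143), -1))) = Add(3, Mul(31, Rational(-143, 94))) = Add(3, Rational(-4433, 94)) = Rational(-4151, 94) ≈ -44.160)
Mul(Mul(Function('d')(-1), Y), H) = Mul(Mul(4, Rational(-4151, 94)), -10) = Mul(Rational(-8302, 47), -10) = Rational(83020, 47)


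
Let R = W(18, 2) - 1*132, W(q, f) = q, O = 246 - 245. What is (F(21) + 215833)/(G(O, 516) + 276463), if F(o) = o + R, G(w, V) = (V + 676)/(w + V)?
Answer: 111537580/142932563 ≈ 0.78035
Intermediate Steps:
O = 1
R = -114 (R = 18 - 1*132 = 18 - 132 = -114)
G(w, V) = (676 + V)/(V + w)
F(o) = -114 + o (F(o) = o - 114 = -114 + o)
(F(21) + 215833)/(G(O, 516) + 276463) = ((-114 + 21) + 215833)/((676 + 516)/(516 + 1) + 276463) = (-93 + 215833)/(1192/517 + 276463) = 215740/((1/517)*1192 + 276463) = 215740/(1192/517 + 276463) = 215740/(142932563/517) = 215740*(517/142932563) = 111537580/142932563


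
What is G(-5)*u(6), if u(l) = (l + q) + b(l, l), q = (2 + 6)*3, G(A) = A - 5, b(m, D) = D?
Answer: -360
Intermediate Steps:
G(A) = -5 + A
q = 24 (q = 8*3 = 24)
u(l) = 24 + 2*l (u(l) = (l + 24) + l = (24 + l) + l = 24 + 2*l)
G(-5)*u(6) = (-5 - 5)*(24 + 2*6) = -10*(24 + 12) = -10*36 = -360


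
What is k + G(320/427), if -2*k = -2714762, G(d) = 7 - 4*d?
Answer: 579603396/427 ≈ 1.3574e+6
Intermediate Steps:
k = 1357381 (k = -½*(-2714762) = 1357381)
k + G(320/427) = 1357381 + (7 - 1280/427) = 1357381 + 1709/427 = 579603396/427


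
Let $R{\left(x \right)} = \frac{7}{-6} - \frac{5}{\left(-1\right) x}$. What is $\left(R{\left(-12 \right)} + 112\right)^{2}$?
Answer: $\frac{1755625}{144} \approx 12192.0$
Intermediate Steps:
$R{\left(x \right)} = - \frac{7}{6} + \frac{5}{x}$ ($R{\left(x \right)} = 7 \left(- \frac{1}{6}\right) - 5 \left(- \frac{1}{x}\right) = - \frac{7}{6} + \frac{5}{x}$)
$\left(R{\left(-12 \right)} + 112\right)^{2} = \left(\left(- \frac{7}{6} + \frac{5}{-12}\right) + 112\right)^{2} = \left(\left(- \frac{7}{6} + 5 \left(- \frac{1}{12}\right)\right) + 112\right)^{2} = \left(\left(- \frac{7}{6} - \frac{5}{12}\right) + 112\right)^{2} = \left(- \frac{19}{12} + 112\right)^{2} = \left(\frac{1325}{12}\right)^{2} = \frac{1755625}{144}$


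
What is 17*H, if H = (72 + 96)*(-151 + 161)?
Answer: 28560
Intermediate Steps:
H = 1680 (H = 168*10 = 1680)
17*H = 17*1680 = 28560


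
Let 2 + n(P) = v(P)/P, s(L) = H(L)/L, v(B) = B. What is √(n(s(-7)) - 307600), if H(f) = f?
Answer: I*√307601 ≈ 554.62*I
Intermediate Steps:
s(L) = 1 (s(L) = L/L = 1)
n(P) = -1 (n(P) = -2 + P/P = -2 + 1 = -1)
√(n(s(-7)) - 307600) = √(-1 - 307600) = √(-307601) = I*√307601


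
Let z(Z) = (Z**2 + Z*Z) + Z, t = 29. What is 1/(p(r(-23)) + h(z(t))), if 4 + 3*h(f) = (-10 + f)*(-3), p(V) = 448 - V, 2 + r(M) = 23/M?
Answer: -3/3754 ≈ -0.00079915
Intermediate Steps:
r(M) = -2 + 23/M
z(Z) = Z + 2*Z**2 (z(Z) = (Z**2 + Z**2) + Z = 2*Z**2 + Z = Z + 2*Z**2)
h(f) = 26/3 - f (h(f) = -4/3 + ((-10 + f)*(-3))/3 = -4/3 + (30 - 3*f)/3 = -4/3 + (10 - f) = 26/3 - f)
1/(p(r(-23)) + h(z(t))) = 1/((448 - (-2 + 23/(-23))) + (26/3 - 29*(1 + 2*29))) = 1/((448 - (-2 + 23*(-1/23))) + (26/3 - 29*(1 + 58))) = 1/((448 - (-2 - 1)) + (26/3 - 29*59)) = 1/((448 - 1*(-3)) + (26/3 - 1*1711)) = 1/((448 + 3) + (26/3 - 1711)) = 1/(451 - 5107/3) = 1/(-3754/3) = -3/3754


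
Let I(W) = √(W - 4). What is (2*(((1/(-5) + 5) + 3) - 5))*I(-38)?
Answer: 28*I*√42/5 ≈ 36.292*I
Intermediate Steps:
I(W) = √(-4 + W)
(2*(((1/(-5) + 5) + 3) - 5))*I(-38) = (2*(((1/(-5) + 5) + 3) - 5))*√(-4 - 38) = (2*(((-⅕ + 5) + 3) - 5))*√(-42) = (2*((24/5 + 3) - 5))*(I*√42) = (2*(39/5 - 5))*(I*√42) = (2*(14/5))*(I*√42) = 28*(I*√42)/5 = 28*I*√42/5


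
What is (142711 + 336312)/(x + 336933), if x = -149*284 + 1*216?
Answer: 479023/294833 ≈ 1.6247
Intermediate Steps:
x = -42100 (x = -42316 + 216 = -42100)
(142711 + 336312)/(x + 336933) = (142711 + 336312)/(-42100 + 336933) = 479023/294833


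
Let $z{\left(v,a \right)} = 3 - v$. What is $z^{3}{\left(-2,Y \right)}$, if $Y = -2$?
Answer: $125$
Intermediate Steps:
$z^{3}{\left(-2,Y \right)} = \left(3 - -2\right)^{3} = \left(3 + 2\right)^{3} = 5^{3} = 125$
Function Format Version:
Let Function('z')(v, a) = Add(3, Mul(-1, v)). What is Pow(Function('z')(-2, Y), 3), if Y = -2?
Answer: 125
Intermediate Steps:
Pow(Function('z')(-2, Y), 3) = Pow(Add(3, Mul(-1, -2)), 3) = Pow(Add(3, 2), 3) = Pow(5, 3) = 125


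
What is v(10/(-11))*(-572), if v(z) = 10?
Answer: -5720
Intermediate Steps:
v(10/(-11))*(-572) = 10*(-572) = -5720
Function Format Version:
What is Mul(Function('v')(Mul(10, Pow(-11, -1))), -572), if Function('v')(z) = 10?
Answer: -5720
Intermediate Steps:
Mul(Function('v')(Mul(10, Pow(-11, -1))), -572) = Mul(10, -572) = -5720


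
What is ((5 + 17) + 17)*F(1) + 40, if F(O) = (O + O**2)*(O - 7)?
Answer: -428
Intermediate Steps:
F(O) = (-7 + O)*(O + O**2) (F(O) = (O + O**2)*(-7 + O) = (-7 + O)*(O + O**2))
((5 + 17) + 17)*F(1) + 40 = ((5 + 17) + 17)*(1*(-7 + 1**2 - 6*1)) + 40 = (22 + 17)*(1*(-7 + 1 - 6)) + 40 = 39*(1*(-12)) + 40 = 39*(-12) + 40 = -468 + 40 = -428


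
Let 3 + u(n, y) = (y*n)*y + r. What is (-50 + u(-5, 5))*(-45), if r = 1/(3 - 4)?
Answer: 8055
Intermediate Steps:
r = -1 (r = 1/(-1) = -1)
u(n, y) = -4 + n*y**2 (u(n, y) = -3 + ((y*n)*y - 1) = -3 + ((n*y)*y - 1) = -3 + (n*y**2 - 1) = -3 + (-1 + n*y**2) = -4 + n*y**2)
(-50 + u(-5, 5))*(-45) = (-50 + (-4 - 5*5**2))*(-45) = (-50 + (-4 - 5*25))*(-45) = (-50 + (-4 - 125))*(-45) = (-50 - 129)*(-45) = -179*(-45) = 8055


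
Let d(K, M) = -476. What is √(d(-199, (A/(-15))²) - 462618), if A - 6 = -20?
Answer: I*√463094 ≈ 680.51*I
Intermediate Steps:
A = -14 (A = 6 - 20 = -14)
√(d(-199, (A/(-15))²) - 462618) = √(-476 - 462618) = √(-463094) = I*√463094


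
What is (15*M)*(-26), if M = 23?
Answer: -8970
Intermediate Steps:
(15*M)*(-26) = (15*23)*(-26) = 345*(-26) = -8970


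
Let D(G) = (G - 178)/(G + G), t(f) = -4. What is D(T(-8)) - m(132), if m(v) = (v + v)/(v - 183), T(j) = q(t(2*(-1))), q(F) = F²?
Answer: 31/272 ≈ 0.11397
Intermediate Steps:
T(j) = 16 (T(j) = (-4)² = 16)
m(v) = 2*v/(-183 + v) (m(v) = (2*v)/(-183 + v) = 2*v/(-183 + v))
D(G) = (-178 + G)/(2*G) (D(G) = (-178 + G)/((2*G)) = (-178 + G)*(1/(2*G)) = (-178 + G)/(2*G))
D(T(-8)) - m(132) = (½)*(-178 + 16)/16 - 2*132/(-183 + 132) = (½)*(1/16)*(-162) - 2*132/(-51) = -81/16 - 2*132*(-1)/51 = -81/16 - 1*(-88/17) = -81/16 + 88/17 = 31/272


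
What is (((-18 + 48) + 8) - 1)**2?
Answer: 1369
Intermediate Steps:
(((-18 + 48) + 8) - 1)**2 = ((30 + 8) - 1)**2 = (38 - 1)**2 = 37**2 = 1369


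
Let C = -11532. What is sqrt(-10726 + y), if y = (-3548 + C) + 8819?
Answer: I*sqrt(16987) ≈ 130.33*I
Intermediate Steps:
y = -6261 (y = (-3548 - 11532) + 8819 = -15080 + 8819 = -6261)
sqrt(-10726 + y) = sqrt(-10726 - 6261) = sqrt(-16987) = I*sqrt(16987)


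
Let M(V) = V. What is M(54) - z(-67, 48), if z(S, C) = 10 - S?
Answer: -23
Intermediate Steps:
M(54) - z(-67, 48) = 54 - (10 - 1*(-67)) = 54 - (10 + 67) = 54 - 1*77 = 54 - 77 = -23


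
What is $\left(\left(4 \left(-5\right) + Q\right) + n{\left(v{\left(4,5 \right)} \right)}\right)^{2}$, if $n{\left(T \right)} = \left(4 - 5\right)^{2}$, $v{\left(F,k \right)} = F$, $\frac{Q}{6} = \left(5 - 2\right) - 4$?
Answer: $625$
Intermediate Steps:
$Q = -6$ ($Q = 6 \left(\left(5 - 2\right) - 4\right) = 6 \left(3 - 4\right) = 6 \left(-1\right) = -6$)
$n{\left(T \right)} = 1$ ($n{\left(T \right)} = \left(-1\right)^{2} = 1$)
$\left(\left(4 \left(-5\right) + Q\right) + n{\left(v{\left(4,5 \right)} \right)}\right)^{2} = \left(\left(4 \left(-5\right) - 6\right) + 1\right)^{2} = \left(\left(-20 - 6\right) + 1\right)^{2} = \left(-26 + 1\right)^{2} = \left(-25\right)^{2} = 625$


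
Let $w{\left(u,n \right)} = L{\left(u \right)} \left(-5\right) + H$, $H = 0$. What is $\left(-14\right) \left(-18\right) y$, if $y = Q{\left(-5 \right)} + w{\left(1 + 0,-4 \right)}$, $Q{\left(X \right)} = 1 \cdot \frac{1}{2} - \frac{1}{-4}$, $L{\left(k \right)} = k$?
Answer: $-1071$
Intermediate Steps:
$w{\left(u,n \right)} = - 5 u$ ($w{\left(u,n \right)} = u \left(-5\right) + 0 = - 5 u + 0 = - 5 u$)
$Q{\left(X \right)} = \frac{3}{4}$ ($Q{\left(X \right)} = 1 \cdot \frac{1}{2} - - \frac{1}{4} = \frac{1}{2} + \frac{1}{4} = \frac{3}{4}$)
$y = - \frac{17}{4}$ ($y = \frac{3}{4} - 5 \left(1 + 0\right) = \frac{3}{4} - 5 = - \frac{17}{4} \approx -4.25$)
$\left(-14\right) \left(-18\right) y = \left(-14\right) \left(-18\right) \left(- \frac{17}{4}\right) = 252 \left(- \frac{17}{4}\right) = -1071$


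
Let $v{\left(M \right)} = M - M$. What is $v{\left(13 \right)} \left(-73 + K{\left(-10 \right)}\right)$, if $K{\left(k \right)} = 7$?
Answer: $0$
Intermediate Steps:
$v{\left(M \right)} = 0$
$v{\left(13 \right)} \left(-73 + K{\left(-10 \right)}\right) = 0 \left(-73 + 7\right) = 0 \left(-66\right) = 0$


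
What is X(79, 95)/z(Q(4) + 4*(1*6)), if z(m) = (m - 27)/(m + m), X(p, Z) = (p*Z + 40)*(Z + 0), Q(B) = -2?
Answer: -6307620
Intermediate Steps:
X(p, Z) = Z*(40 + Z*p) (X(p, Z) = (Z*p + 40)*Z = (40 + Z*p)*Z = Z*(40 + Z*p))
z(m) = (-27 + m)/(2*m) (z(m) = (-27 + m)/((2*m)) = (-27 + m)*(1/(2*m)) = (-27 + m)/(2*m))
X(79, 95)/z(Q(4) + 4*(1*6)) = (95*(40 + 95*79))/(((-27 + (-2 + 4*(1*6)))/(2*(-2 + 4*(1*6))))) = (95*(40 + 7505))/(((-27 + (-2 + 4*6))/(2*(-2 + 4*6)))) = (95*7545)/(((-27 + (-2 + 24))/(2*(-2 + 24)))) = 716775/(((1/2)*(-27 + 22)/22)) = 716775/(((1/2)*(1/22)*(-5))) = 716775/(-5/44) = 716775*(-44/5) = -6307620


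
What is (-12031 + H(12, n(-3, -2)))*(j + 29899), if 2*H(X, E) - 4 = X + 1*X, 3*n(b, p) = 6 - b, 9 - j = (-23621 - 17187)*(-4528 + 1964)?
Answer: 1256999878668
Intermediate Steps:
j = -104631703 (j = 9 - (-23621 - 17187)*(-4528 + 1964) = 9 - (-40808)*(-2564) = 9 - 1*104631712 = 9 - 104631712 = -104631703)
n(b, p) = 2 - b/3 (n(b, p) = (6 - b)/3 = 2 - b/3)
H(X, E) = 2 + X (H(X, E) = 2 + (X + 1*X)/2 = 2 + (X + X)/2 = 2 + (2*X)/2 = 2 + X)
(-12031 + H(12, n(-3, -2)))*(j + 29899) = (-12031 + (2 + 12))*(-104631703 + 29899) = (-12031 + 14)*(-104601804) = -12017*(-104601804) = 1256999878668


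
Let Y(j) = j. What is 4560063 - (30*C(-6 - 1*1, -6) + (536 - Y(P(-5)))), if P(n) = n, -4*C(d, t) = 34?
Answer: 4559777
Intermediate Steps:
C(d, t) = -17/2 (C(d, t) = -¼*34 = -17/2)
4560063 - (30*C(-6 - 1*1, -6) + (536 - Y(P(-5)))) = 4560063 - (30*(-17/2) + (536 - 1*(-5))) = 4560063 - (-255 + (536 + 5)) = 4560063 - (-255 + 541) = 4560063 - 1*286 = 4560063 - 286 = 4559777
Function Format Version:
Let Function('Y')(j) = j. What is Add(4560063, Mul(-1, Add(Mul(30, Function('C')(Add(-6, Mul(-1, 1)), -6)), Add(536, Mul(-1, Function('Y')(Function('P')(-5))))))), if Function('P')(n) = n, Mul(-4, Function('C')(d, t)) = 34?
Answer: 4559777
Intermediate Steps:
Function('C')(d, t) = Rational(-17, 2) (Function('C')(d, t) = Mul(Rational(-1, 4), 34) = Rational(-17, 2))
Add(4560063, Mul(-1, Add(Mul(30, Function('C')(Add(-6, Mul(-1, 1)), -6)), Add(536, Mul(-1, Function('Y')(Function('P')(-5))))))) = Add(4560063, Mul(-1, Add(Mul(30, Rational(-17, 2)), Add(536, Mul(-1, -5))))) = Add(4560063, Mul(-1, Add(-255, Add(536, 5)))) = Add(4560063, Mul(-1, Add(-255, 541))) = Add(4560063, Mul(-1, 286)) = Add(4560063, -286) = 4559777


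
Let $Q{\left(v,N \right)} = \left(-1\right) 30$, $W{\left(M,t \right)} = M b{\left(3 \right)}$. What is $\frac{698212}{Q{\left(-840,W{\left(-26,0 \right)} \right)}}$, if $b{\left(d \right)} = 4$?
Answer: $- \frac{349106}{15} \approx -23274.0$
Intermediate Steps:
$W{\left(M,t \right)} = 4 M$ ($W{\left(M,t \right)} = M 4 = 4 M$)
$Q{\left(v,N \right)} = -30$
$\frac{698212}{Q{\left(-840,W{\left(-26,0 \right)} \right)}} = \frac{698212}{-30} = 698212 \left(- \frac{1}{30}\right) = - \frac{349106}{15}$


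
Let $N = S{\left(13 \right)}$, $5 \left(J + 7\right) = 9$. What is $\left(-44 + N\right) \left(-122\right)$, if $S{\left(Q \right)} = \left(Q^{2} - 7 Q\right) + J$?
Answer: $- \frac{17568}{5} \approx -3513.6$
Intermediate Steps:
$J = - \frac{26}{5}$ ($J = -7 + \frac{1}{5} \cdot 9 = -7 + \frac{9}{5} = - \frac{26}{5} \approx -5.2$)
$S{\left(Q \right)} = - \frac{26}{5} + Q^{2} - 7 Q$ ($S{\left(Q \right)} = \left(Q^{2} - 7 Q\right) - \frac{26}{5} = - \frac{26}{5} + Q^{2} - 7 Q$)
$N = \frac{364}{5}$ ($N = - \frac{26}{5} + 13^{2} - 91 = - \frac{26}{5} + 169 - 91 = \frac{364}{5} \approx 72.8$)
$\left(-44 + N\right) \left(-122\right) = \left(-44 + \frac{364}{5}\right) \left(-122\right) = \frac{144}{5} \left(-122\right) = - \frac{17568}{5}$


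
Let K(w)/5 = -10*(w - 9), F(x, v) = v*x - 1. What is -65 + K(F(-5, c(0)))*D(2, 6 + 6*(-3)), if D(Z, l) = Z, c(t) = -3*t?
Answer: 935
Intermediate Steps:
F(x, v) = -1 + v*x
K(w) = 450 - 50*w (K(w) = 5*(-10*(w - 9)) = 5*(-10*(-9 + w)) = 5*(90 - 10*w) = 450 - 50*w)
-65 + K(F(-5, c(0)))*D(2, 6 + 6*(-3)) = -65 + (450 - 50*(-1 - 3*0*(-5)))*2 = -65 + (450 - 50*(-1 + 0*(-5)))*2 = -65 + (450 - 50*(-1 + 0))*2 = -65 + (450 - 50*(-1))*2 = -65 + (450 + 50)*2 = -65 + 500*2 = -65 + 1000 = 935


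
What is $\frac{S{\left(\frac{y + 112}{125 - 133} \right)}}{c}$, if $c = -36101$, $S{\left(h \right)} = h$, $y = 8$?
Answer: $\frac{15}{36101} \approx 0.0004155$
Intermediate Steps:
$\frac{S{\left(\frac{y + 112}{125 - 133} \right)}}{c} = \frac{\left(8 + 112\right) \frac{1}{125 - 133}}{-36101} = \frac{120}{-8} \left(- \frac{1}{36101}\right) = 120 \left(- \frac{1}{8}\right) \left(- \frac{1}{36101}\right) = \left(-15\right) \left(- \frac{1}{36101}\right) = \frac{15}{36101}$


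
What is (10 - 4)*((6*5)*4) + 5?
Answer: 725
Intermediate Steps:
(10 - 4)*((6*5)*4) + 5 = 6*(30*4) + 5 = 6*120 + 5 = 720 + 5 = 725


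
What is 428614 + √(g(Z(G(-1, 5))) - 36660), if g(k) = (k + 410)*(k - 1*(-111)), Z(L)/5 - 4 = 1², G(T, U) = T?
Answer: 428764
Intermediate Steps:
Z(L) = 25 (Z(L) = 20 + 5*1² = 20 + 5*1 = 20 + 5 = 25)
g(k) = (111 + k)*(410 + k) (g(k) = (410 + k)*(k + 111) = (410 + k)*(111 + k) = (111 + k)*(410 + k))
428614 + √(g(Z(G(-1, 5))) - 36660) = 428614 + √((45510 + 25² + 521*25) - 36660) = 428614 + √((45510 + 625 + 13025) - 36660) = 428614 + √(59160 - 36660) = 428614 + √22500 = 428614 + 150 = 428764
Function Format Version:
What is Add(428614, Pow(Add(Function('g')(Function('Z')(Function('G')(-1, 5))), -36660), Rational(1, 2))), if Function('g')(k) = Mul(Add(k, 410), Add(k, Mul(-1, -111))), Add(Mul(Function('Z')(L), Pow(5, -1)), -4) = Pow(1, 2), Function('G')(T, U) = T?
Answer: 428764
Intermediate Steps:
Function('Z')(L) = 25 (Function('Z')(L) = Add(20, Mul(5, Pow(1, 2))) = Add(20, Mul(5, 1)) = Add(20, 5) = 25)
Function('g')(k) = Mul(Add(111, k), Add(410, k)) (Function('g')(k) = Mul(Add(410, k), Add(k, 111)) = Mul(Add(410, k), Add(111, k)) = Mul(Add(111, k), Add(410, k)))
Add(428614, Pow(Add(Function('g')(Function('Z')(Function('G')(-1, 5))), -36660), Rational(1, 2))) = Add(428614, Pow(Add(Add(45510, Pow(25, 2), Mul(521, 25)), -36660), Rational(1, 2))) = Add(428614, Pow(Add(Add(45510, 625, 13025), -36660), Rational(1, 2))) = Add(428614, Pow(Add(59160, -36660), Rational(1, 2))) = Add(428614, Pow(22500, Rational(1, 2))) = Add(428614, 150) = 428764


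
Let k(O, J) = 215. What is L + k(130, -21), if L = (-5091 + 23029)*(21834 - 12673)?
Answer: 164330233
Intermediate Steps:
L = 164330018 (L = 17938*9161 = 164330018)
L + k(130, -21) = 164330018 + 215 = 164330233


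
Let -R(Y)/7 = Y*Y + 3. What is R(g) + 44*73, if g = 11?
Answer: 2344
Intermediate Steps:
R(Y) = -21 - 7*Y**2 (R(Y) = -7*(Y*Y + 3) = -7*(Y**2 + 3) = -7*(3 + Y**2) = -21 - 7*Y**2)
R(g) + 44*73 = (-21 - 7*11**2) + 44*73 = (-21 - 7*121) + 3212 = (-21 - 847) + 3212 = -868 + 3212 = 2344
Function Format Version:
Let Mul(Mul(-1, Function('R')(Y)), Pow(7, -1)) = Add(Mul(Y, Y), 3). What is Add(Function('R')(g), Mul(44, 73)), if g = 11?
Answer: 2344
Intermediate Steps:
Function('R')(Y) = Add(-21, Mul(-7, Pow(Y, 2))) (Function('R')(Y) = Mul(-7, Add(Mul(Y, Y), 3)) = Mul(-7, Add(Pow(Y, 2), 3)) = Mul(-7, Add(3, Pow(Y, 2))) = Add(-21, Mul(-7, Pow(Y, 2))))
Add(Function('R')(g), Mul(44, 73)) = Add(Add(-21, Mul(-7, Pow(11, 2))), Mul(44, 73)) = Add(Add(-21, Mul(-7, 121)), 3212) = Add(Add(-21, -847), 3212) = Add(-868, 3212) = 2344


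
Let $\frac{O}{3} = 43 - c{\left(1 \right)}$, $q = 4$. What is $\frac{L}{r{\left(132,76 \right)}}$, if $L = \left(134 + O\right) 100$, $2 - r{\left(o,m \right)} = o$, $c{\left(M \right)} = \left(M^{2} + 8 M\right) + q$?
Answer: $- \frac{2240}{13} \approx -172.31$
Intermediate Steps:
$c{\left(M \right)} = 4 + M^{2} + 8 M$ ($c{\left(M \right)} = \left(M^{2} + 8 M\right) + 4 = 4 + M^{2} + 8 M$)
$r{\left(o,m \right)} = 2 - o$
$O = 90$ ($O = 3 \left(43 - \left(4 + 1^{2} + 8 \cdot 1\right)\right) = 3 \left(43 - \left(4 + 1 + 8\right)\right) = 3 \left(43 - 13\right) = 3 \cdot 30 = 90$)
$L = 22400$ ($L = \left(134 + 90\right) 100 = 224 \cdot 100 = 22400$)
$\frac{L}{r{\left(132,76 \right)}} = \frac{22400}{2 - 132} = \frac{22400}{-130} = 22400 \left(- \frac{1}{130}\right) = - \frac{2240}{13}$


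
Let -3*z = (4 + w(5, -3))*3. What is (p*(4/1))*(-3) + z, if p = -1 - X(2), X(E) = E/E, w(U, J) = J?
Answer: 23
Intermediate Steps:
X(E) = 1
p = -2 (p = -1 - 1*1 = -1 - 1 = -2)
z = -1 (z = -(4 - 3)*3/3 = -3/3 = -⅓*3 = -1)
(p*(4/1))*(-3) + z = -8/1*(-3) - 1 = -8*(-3) - 1 = 24 - 1 = 23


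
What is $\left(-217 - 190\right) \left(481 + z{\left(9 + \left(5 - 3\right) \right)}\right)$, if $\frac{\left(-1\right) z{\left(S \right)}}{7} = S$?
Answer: $-164428$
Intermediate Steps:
$z{\left(S \right)} = - 7 S$
$\left(-217 - 190\right) \left(481 + z{\left(9 + \left(5 - 3\right) \right)}\right) = \left(-217 - 190\right) \left(481 - 7 \left(9 + \left(5 - 3\right)\right)\right) = - 407 \left(481 - 7 \left(9 + \left(5 - 3\right)\right)\right) = - 407 \left(481 - 7 \left(9 + 2\right)\right) = - 407 \left(481 - 77\right) = \left(-407\right) 404 = -164428$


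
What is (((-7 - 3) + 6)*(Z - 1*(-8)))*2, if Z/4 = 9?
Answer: -352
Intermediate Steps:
Z = 36 (Z = 4*9 = 36)
(((-7 - 3) + 6)*(Z - 1*(-8)))*2 = (((-7 - 3) + 6)*(36 - 1*(-8)))*2 = ((-10 + 6)*(36 + 8))*2 = -4*44*2 = -176*2 = -352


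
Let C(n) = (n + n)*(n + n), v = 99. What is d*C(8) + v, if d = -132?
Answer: -33693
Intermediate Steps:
C(n) = 4*n² (C(n) = (2*n)*(2*n) = 4*n²)
d*C(8) + v = -528*8² + 99 = -528*64 + 99 = -132*256 + 99 = -33792 + 99 = -33693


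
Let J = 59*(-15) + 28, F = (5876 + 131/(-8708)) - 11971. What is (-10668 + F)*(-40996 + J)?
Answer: 872768590965/1244 ≈ 7.0158e+8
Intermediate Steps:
F = -53075391/8708 (F = (5876 + 131*(-1/8708)) - 11971 = (5876 - 131/8708) - 11971 = 51168077/8708 - 11971 = -53075391/8708 ≈ -6095.0)
J = -857 (J = -885 + 28 = -857)
(-10668 + F)*(-40996 + J) = (-10668 - 53075391/8708)*(-40996 - 857) = -145972335/8708*(-41853) = 872768590965/1244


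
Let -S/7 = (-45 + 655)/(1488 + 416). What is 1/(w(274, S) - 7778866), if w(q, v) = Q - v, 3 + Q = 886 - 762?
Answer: -136/1057909015 ≈ -1.2856e-7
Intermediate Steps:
S = -305/136 (S = -7*(-45 + 655)/(1488 + 416) = -4270/1904 = -7*305/952 = -305/136 ≈ -2.2426)
Q = 121 (Q = -3 + (886 - 762) = -3 + 124 = 121)
w(q, v) = 121 - v
1/(w(274, S) - 7778866) = 1/((121 - 1*(-305/136)) - 7778866) = 1/((121 + 305/136) - 7778866) = 1/(16761/136 - 7778866) = 1/(-1057909015/136) = -136/1057909015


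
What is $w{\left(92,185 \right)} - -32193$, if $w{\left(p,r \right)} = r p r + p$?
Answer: $3180985$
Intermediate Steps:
$w{\left(p,r \right)} = p + p r^{2}$ ($w{\left(p,r \right)} = p r r + p = p r^{2} + p = p + p r^{2}$)
$w{\left(92,185 \right)} - -32193 = 92 \left(1 + 185^{2}\right) - -32193 = 92 \left(1 + 34225\right) + 32193 = 92 \cdot 34226 + 32193 = 3148792 + 32193 = 3180985$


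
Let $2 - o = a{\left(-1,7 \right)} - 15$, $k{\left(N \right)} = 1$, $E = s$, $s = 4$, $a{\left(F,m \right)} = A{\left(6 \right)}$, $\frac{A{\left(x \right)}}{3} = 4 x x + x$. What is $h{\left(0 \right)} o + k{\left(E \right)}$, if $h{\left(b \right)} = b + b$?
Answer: $1$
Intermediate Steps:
$A{\left(x \right)} = 3 x + 12 x^{2}$ ($A{\left(x \right)} = 3 \left(4 x x + x\right) = 3 \left(4 x^{2} + x\right) = 3 \left(x + 4 x^{2}\right) = 3 x + 12 x^{2}$)
$a{\left(F,m \right)} = 450$ ($a{\left(F,m \right)} = 3 \cdot 6 \left(1 + 4 \cdot 6\right) = 3 \cdot 6 \left(1 + 24\right) = 3 \cdot 6 \cdot 25 = 450$)
$E = 4$
$o = -433$ ($o = 2 - \left(450 - 15\right) = 2 - 435 = -433$)
$h{\left(b \right)} = 2 b$
$h{\left(0 \right)} o + k{\left(E \right)} = 2 \cdot 0 \left(-433\right) + 1 = 0 \left(-433\right) + 1 = 0 + 1 = 1$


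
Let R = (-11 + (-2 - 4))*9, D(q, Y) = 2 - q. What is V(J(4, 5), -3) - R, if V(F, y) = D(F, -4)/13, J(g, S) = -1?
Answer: 1992/13 ≈ 153.23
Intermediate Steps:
R = -153 (R = (-11 - 6)*9 = -17*9 = -153)
V(F, y) = 2/13 - F/13 (V(F, y) = (2 - F)/13 = (2 - F)*(1/13) = 2/13 - F/13)
V(J(4, 5), -3) - R = (2/13 - 1/13*(-1)) - 1*(-153) = (2/13 + 1/13) + 153 = 3/13 + 153 = 1992/13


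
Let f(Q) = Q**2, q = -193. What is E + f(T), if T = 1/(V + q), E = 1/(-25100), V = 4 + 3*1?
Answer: -1187/108544950 ≈ -1.0936e-5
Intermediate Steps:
V = 7 (V = 4 + 3 = 7)
E = -1/25100 ≈ -3.9841e-5
T = -1/186 (T = 1/(7 - 193) = 1/(-186) = -1/186 ≈ -0.0053763)
E + f(T) = -1/25100 + (-1/186)**2 = -1/25100 + 1/34596 = -1187/108544950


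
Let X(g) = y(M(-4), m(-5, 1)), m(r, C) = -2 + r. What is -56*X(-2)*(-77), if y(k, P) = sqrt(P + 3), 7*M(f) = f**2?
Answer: 8624*I ≈ 8624.0*I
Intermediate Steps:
M(f) = f**2/7
y(k, P) = sqrt(3 + P)
X(g) = 2*I (X(g) = sqrt(3 + (-2 - 5)) = sqrt(3 - 7) = sqrt(-4) = 2*I)
-56*X(-2)*(-77) = -112*I*(-77) = 8624*I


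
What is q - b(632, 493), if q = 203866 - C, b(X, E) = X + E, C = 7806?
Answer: 194935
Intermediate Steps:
b(X, E) = E + X
q = 196060 (q = 203866 - 1*7806 = 203866 - 7806 = 196060)
q - b(632, 493) = 196060 - (493 + 632) = 196060 - 1*1125 = 196060 - 1125 = 194935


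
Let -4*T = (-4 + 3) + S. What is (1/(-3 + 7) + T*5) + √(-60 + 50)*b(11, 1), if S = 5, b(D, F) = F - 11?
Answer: -19/4 - 10*I*√10 ≈ -4.75 - 31.623*I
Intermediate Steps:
b(D, F) = -11 + F
T = -1 (T = -((-4 + 3) + 5)/4 = -(-1 + 5)/4 = -¼*4 = -1)
(1/(-3 + 7) + T*5) + √(-60 + 50)*b(11, 1) = (1/(-3 + 7) - 1*5) + √(-60 + 50)*(-11 + 1) = (1/4 - 5) + √(-10)*(-10) = (¼ - 5) + (I*√10)*(-10) = -19/4 - 10*I*√10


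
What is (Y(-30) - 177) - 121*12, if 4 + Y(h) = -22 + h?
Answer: -1685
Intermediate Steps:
Y(h) = -26 + h (Y(h) = -4 + (-22 + h) = -26 + h)
(Y(-30) - 177) - 121*12 = ((-26 - 30) - 177) - 121*12 = (-56 - 177) - 1452 = -233 - 1452 = -1685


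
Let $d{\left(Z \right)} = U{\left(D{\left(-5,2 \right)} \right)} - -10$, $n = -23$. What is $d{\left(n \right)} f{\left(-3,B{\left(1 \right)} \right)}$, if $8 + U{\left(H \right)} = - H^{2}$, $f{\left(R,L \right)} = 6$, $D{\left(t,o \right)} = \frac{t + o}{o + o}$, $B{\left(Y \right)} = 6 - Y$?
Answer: $\frac{69}{8} \approx 8.625$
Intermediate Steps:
$D{\left(t,o \right)} = \frac{o + t}{2 o}$
$U{\left(H \right)} = -8 - H^{2}$
$d{\left(Z \right)} = \frac{23}{16}$ ($d{\left(Z \right)} = \left(-8 - \left(\frac{2 - 5}{2 \cdot 2}\right)^{2}\right) - -10 = \left(-8 - \left(\frac{1}{2} \cdot \frac{1}{2} \left(-3\right)\right)^{2}\right) + 10 = \left(-8 - \left(- \frac{3}{4}\right)^{2}\right) + 10 = \left(-8 - \frac{9}{16}\right) + 10 = - \frac{137}{16} + 10 = \frac{23}{16}$)
$d{\left(n \right)} f{\left(-3,B{\left(1 \right)} \right)} = \frac{23}{16} \cdot 6 = \frac{69}{8}$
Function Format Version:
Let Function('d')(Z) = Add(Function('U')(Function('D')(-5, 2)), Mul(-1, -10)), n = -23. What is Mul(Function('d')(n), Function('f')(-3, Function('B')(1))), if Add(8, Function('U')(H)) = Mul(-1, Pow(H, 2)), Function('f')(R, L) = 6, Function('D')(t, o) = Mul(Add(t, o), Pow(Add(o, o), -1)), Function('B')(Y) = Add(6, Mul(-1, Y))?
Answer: Rational(69, 8) ≈ 8.6250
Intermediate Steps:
Function('D')(t, o) = Mul(Rational(1, 2), Pow(o, -1), Add(o, t)) (Function('D')(t, o) = Mul(Add(o, t), Pow(Mul(2, o), -1)) = Mul(Add(o, t), Mul(Rational(1, 2), Pow(o, -1))) = Mul(Rational(1, 2), Pow(o, -1), Add(o, t)))
Function('U')(H) = Add(-8, Mul(-1, Pow(H, 2)))
Function('d')(Z) = Rational(23, 16) (Function('d')(Z) = Add(Add(-8, Mul(-1, Pow(Mul(Rational(1, 2), Pow(2, -1), Add(2, -5)), 2))), Mul(-1, -10)) = Add(Add(-8, Mul(-1, Pow(Mul(Rational(1, 2), Rational(1, 2), -3), 2))), 10) = Add(Add(-8, Mul(-1, Pow(Rational(-3, 4), 2))), 10) = Add(Add(-8, Mul(-1, Rational(9, 16))), 10) = Add(Add(-8, Rational(-9, 16)), 10) = Add(Rational(-137, 16), 10) = Rational(23, 16))
Mul(Function('d')(n), Function('f')(-3, Function('B')(1))) = Mul(Rational(23, 16), 6) = Rational(69, 8)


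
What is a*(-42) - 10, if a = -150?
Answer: 6290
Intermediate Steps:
a*(-42) - 10 = -150*(-42) - 10 = 6300 - 10 = 6290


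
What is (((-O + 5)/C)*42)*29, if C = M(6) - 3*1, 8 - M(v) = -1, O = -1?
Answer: 1218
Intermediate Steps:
M(v) = 9 (M(v) = 8 - 1*(-1) = 8 + 1 = 9)
C = 6 (C = 9 - 3*1 = 9 - 3 = 6)
(((-O + 5)/C)*42)*29 = (((-1*(-1) + 5)/6)*42)*29 = (((1 + 5)*(1/6))*42)*29 = ((6*(1/6))*42)*29 = (1*42)*29 = 42*29 = 1218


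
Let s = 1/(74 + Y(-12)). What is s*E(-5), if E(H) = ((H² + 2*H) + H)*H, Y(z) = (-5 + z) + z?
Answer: -10/9 ≈ -1.1111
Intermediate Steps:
Y(z) = -5 + 2*z
s = 1/45 (s = 1/(74 + (-5 + 2*(-12))) = 1/(74 + (-5 - 24)) = 1/(74 - 29) = 1/45 ≈ 0.022222)
E(H) = H*(H² + 3*H) (E(H) = (H² + 3*H)*H = H*(H² + 3*H))
s*E(-5) = ((-5)²*(3 - 5))/45 = (25*(-2))/45 = (1/45)*(-50) = -10/9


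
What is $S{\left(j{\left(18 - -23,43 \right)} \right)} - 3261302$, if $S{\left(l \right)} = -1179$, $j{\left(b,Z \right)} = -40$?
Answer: $-3262481$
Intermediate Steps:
$S{\left(j{\left(18 - -23,43 \right)} \right)} - 3261302 = -1179 - 3261302 = -3262481$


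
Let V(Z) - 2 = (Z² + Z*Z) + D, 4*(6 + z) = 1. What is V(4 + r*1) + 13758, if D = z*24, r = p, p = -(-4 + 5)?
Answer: 13640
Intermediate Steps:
z = -23/4 (z = -6 + (¼)*1 = -6 + ¼ = -23/4 ≈ -5.7500)
p = -1 (p = -1*1 = -1)
r = -1
D = -138 (D = -23/4*24 = -138)
V(Z) = -136 + 2*Z² (V(Z) = 2 + ((Z² + Z*Z) - 138) = 2 + ((Z² + Z²) - 138) = 2 + (2*Z² - 138) = 2 + (-138 + 2*Z²) = -136 + 2*Z²)
V(4 + r*1) + 13758 = (-136 + 2*(4 - 1*1)²) + 13758 = (-136 + 2*(4 - 1)²) + 13758 = (-136 + 2*3²) + 13758 = (-136 + 2*9) + 13758 = (-136 + 18) + 13758 = -118 + 13758 = 13640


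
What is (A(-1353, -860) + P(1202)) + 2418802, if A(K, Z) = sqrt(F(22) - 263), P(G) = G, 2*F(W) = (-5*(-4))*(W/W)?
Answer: 2420004 + I*sqrt(253) ≈ 2.42e+6 + 15.906*I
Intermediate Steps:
F(W) = 10 (F(W) = ((-5*(-4))*(W/W))/2 = (20*1)/2 = (1/2)*20 = 10)
A(K, Z) = I*sqrt(253) (A(K, Z) = sqrt(10 - 263) = sqrt(-253) = I*sqrt(253))
(A(-1353, -860) + P(1202)) + 2418802 = (I*sqrt(253) + 1202) + 2418802 = (1202 + I*sqrt(253)) + 2418802 = 2420004 + I*sqrt(253)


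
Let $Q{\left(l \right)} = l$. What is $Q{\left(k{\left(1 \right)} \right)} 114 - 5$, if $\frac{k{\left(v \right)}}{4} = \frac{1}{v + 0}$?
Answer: $451$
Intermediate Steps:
$k{\left(v \right)} = \frac{4}{v}$ ($k{\left(v \right)} = \frac{4}{v + 0} = \frac{4}{v}$)
$Q{\left(k{\left(1 \right)} \right)} 114 - 5 = \frac{4}{1} \cdot 114 - 5 = 4 \cdot 1 \cdot 114 - 5 = 4 \cdot 114 - 5 = 456 - 5 = 451$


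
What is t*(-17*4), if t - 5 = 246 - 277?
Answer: 1768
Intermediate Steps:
t = -26 (t = 5 + (246 - 277) = 5 - 31 = -26)
t*(-17*4) = -(-442)*4 = -26*(-68) = 1768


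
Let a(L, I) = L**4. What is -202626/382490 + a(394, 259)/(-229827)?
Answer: -4608686545244371/43953264615 ≈ -1.0485e+5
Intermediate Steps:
-202626/382490 + a(394, 259)/(-229827) = -202626/382490 + 394**4/(-229827) = -202626*1/382490 + 24098215696*(-1/229827) = -101313/191245 - 24098215696/229827 = -4608686545244371/43953264615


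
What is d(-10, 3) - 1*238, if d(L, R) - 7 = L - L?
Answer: -231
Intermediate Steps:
d(L, R) = 7 (d(L, R) = 7 + (L - L) = 7 + 0 = 7)
d(-10, 3) - 1*238 = 7 - 1*238 = 7 - 238 = -231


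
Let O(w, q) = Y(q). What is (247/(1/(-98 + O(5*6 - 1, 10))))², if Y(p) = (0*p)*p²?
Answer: 585930436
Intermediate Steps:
Y(p) = 0 (Y(p) = 0*p² = 0)
O(w, q) = 0
(247/(1/(-98 + O(5*6 - 1, 10))))² = (247/(1/(-98 + 0)))² = (247/(1/(-98)))² = (247/(-1/98))² = (247*(-98))² = (-24206)² = 585930436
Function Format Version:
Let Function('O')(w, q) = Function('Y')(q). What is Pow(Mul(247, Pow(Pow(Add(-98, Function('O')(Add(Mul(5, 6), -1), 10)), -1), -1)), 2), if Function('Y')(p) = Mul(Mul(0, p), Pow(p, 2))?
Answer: 585930436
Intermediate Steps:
Function('Y')(p) = 0 (Function('Y')(p) = Mul(0, Pow(p, 2)) = 0)
Function('O')(w, q) = 0
Pow(Mul(247, Pow(Pow(Add(-98, Function('O')(Add(Mul(5, 6), -1), 10)), -1), -1)), 2) = Pow(Mul(247, Pow(Pow(Add(-98, 0), -1), -1)), 2) = Pow(Mul(247, Pow(Pow(-98, -1), -1)), 2) = Pow(Mul(247, Pow(Rational(-1, 98), -1)), 2) = Pow(Mul(247, -98), 2) = Pow(-24206, 2) = 585930436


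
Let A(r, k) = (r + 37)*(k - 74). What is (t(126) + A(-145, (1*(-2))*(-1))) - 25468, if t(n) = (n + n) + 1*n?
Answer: -17314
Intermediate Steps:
t(n) = 3*n (t(n) = 2*n + n = 3*n)
A(r, k) = (-74 + k)*(37 + r) (A(r, k) = (37 + r)*(-74 + k) = (-74 + k)*(37 + r))
(t(126) + A(-145, (1*(-2))*(-1))) - 25468 = (3*126 + (-2738 - 74*(-145) + 37*((1*(-2))*(-1)) + ((1*(-2))*(-1))*(-145))) - 25468 = (378 + (-2738 + 10730 + 37*(-2*(-1)) - 2*(-1)*(-145))) - 25468 = (378 + (-2738 + 10730 + 37*2 + 2*(-145))) - 25468 = (378 + (-2738 + 10730 + 74 - 290)) - 25468 = (378 + 7776) - 25468 = 8154 - 25468 = -17314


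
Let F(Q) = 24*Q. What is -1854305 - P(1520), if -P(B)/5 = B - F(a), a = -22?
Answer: -1844065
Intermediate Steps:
P(B) = -2640 - 5*B (P(B) = -5*(B - 24*(-22)) = -5*(B - 1*(-528)) = -5*(B + 528) = -5*(528 + B) = -2640 - 5*B)
-1854305 - P(1520) = -1854305 - (-2640 - 5*1520) = -1854305 - (-2640 - 7600) = -1854305 - 1*(-10240) = -1854305 + 10240 = -1844065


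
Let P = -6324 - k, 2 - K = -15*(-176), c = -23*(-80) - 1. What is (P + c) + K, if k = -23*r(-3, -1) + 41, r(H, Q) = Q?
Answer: -7187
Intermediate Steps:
k = 64 (k = -23*(-1) + 41 = 23 + 41 = 64)
c = 1839 (c = 1840 - 1 = 1839)
K = -2638 (K = 2 - (-15)*(-176) = 2 - 1*2640 = 2 - 2640 = -2638)
P = -6388 (P = -6324 - 1*64 = -6324 - 64 = -6388)
(P + c) + K = (-6388 + 1839) - 2638 = -4549 - 2638 = -7187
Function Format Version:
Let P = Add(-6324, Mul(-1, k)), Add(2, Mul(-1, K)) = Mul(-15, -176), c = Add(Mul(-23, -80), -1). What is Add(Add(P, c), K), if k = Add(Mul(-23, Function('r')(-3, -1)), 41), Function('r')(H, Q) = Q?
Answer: -7187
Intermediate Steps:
k = 64 (k = Add(Mul(-23, -1), 41) = Add(23, 41) = 64)
c = 1839 (c = Add(1840, -1) = 1839)
K = -2638 (K = Add(2, Mul(-1, Mul(-15, -176))) = Add(2, Mul(-1, 2640)) = Add(2, -2640) = -2638)
P = -6388 (P = Add(-6324, Mul(-1, 64)) = Add(-6324, -64) = -6388)
Add(Add(P, c), K) = Add(Add(-6388, 1839), -2638) = Add(-4549, -2638) = -7187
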